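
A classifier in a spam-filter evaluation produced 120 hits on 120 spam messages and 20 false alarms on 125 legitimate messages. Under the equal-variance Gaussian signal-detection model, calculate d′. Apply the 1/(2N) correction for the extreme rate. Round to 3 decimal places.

The hit rate is 120/120 = 1, so apply the 1/(2N) correction: H → 1 − 1/(2·120) = 0.99583.
z(H) = z(0.99583) = 2.6380
z(FA) = z(0.16000) = -0.9945
d' = 2.6380 − (-0.9945) = 3.6325

d′ = 3.633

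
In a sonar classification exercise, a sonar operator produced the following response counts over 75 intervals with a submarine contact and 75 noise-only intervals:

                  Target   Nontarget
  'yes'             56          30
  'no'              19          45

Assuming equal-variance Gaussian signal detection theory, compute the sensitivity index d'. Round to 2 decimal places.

H = 56/75 = 0.7467
FA = 30/75 = 0.4000
z(0.7467) = 0.664, z(0.4000) = -0.253
d' = z(H) − z(FA) = 0.664 − (-0.253) = 0.917

d' = 0.92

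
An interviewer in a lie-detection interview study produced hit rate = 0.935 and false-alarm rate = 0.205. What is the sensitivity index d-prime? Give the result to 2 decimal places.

d-prime = 2.34

z(0.935) = 1.5141, z(0.205) = -0.8239
d' = z(H) − z(FA) = 1.5141 − (-0.8239) = 2.3380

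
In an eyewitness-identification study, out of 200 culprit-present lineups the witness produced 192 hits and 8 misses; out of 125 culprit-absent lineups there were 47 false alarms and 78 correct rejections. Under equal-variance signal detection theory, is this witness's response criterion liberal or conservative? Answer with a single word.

liberal

z(H) = 1.751, z(FA) = -0.316
c = −½·(z(H) + z(FA)) = -0.7175
c < 0 → liberal criterion (biased toward responding “yes”).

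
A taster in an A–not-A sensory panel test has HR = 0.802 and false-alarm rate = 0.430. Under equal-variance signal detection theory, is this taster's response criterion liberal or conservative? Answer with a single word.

z(H) = 0.849, z(FA) = -0.176
c = −½·(z(H) + z(FA)) = -0.3365
c < 0 → liberal criterion (biased toward responding “yes”).

liberal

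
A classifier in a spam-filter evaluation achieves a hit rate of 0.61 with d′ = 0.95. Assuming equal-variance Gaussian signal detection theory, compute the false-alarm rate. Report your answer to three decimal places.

false-alarm rate = 0.251

z(hit rate) = z(0.61) = 0.2793
z(FA) = z(H) − d' = 0.2793 − 0.95 = -0.6707
false-alarm rate = Φ(-0.6707) = 0.2512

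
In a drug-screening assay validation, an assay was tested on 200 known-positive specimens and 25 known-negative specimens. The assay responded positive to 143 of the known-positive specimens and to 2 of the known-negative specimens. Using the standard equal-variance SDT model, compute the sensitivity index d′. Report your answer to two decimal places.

d′ = 1.97

H = 143/200 = 0.7150
FA = 2/25 = 0.0800
z(H) = z(0.7150) = 0.568
z(FA) = z(0.0800) = -1.405
d' = z(H) − z(FA) = 0.568 − (-1.405) = 1.973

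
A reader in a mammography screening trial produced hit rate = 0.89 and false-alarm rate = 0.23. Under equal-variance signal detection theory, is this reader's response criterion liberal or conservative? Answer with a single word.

z(H) = 1.227, z(FA) = -0.739
c = −½·(z(H) + z(FA)) = -0.244
c < 0 → liberal criterion (biased toward responding “yes”).

liberal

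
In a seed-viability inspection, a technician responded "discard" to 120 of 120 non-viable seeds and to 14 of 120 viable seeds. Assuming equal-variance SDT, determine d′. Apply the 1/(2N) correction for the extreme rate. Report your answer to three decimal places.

The hit rate is 120/120 = 1, so apply the 1/(2N) correction: H → 1 − 1/(2·120) = 0.99583.
z(H) = z(0.99583) = 2.6380
z(FA) = z(0.11667) = -1.1918
d' = 2.6380 − (-1.1918) = 3.8298

d′ = 3.830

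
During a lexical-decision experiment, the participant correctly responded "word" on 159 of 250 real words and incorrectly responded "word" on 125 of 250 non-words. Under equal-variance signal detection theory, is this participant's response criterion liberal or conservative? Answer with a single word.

liberal

z(H) = 0.348, z(FA) = 0.000
c = −½·(z(H) + z(FA)) = -0.174
c < 0 → liberal criterion (biased toward responding “yes”).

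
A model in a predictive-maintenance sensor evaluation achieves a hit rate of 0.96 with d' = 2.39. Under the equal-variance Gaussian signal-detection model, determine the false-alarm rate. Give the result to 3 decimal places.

false-alarm rate = 0.261

z(hit rate) = z(0.96) = 1.7507
z(FA) = z(H) − d' = 1.7507 − 2.39 = -0.6393
false-alarm rate = Φ(-0.6393) = 0.2613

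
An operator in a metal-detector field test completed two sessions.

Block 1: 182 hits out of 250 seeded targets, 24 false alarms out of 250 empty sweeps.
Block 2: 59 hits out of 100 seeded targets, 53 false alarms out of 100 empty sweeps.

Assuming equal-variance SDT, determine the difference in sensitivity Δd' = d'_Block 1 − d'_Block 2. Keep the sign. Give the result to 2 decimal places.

Block 1: z(0.7280) = 0.607, z(0.0960) = -1.305, d' = 1.912
Block 2: z(0.5900) = 0.228, z(0.5300) = 0.075, d' = 0.153
Δd' = d'_Block 1 − d'_Block 2 = 1.912 − 0.153 = 1.759
Block 1 has the higher sensitivity.

Δd' = 1.76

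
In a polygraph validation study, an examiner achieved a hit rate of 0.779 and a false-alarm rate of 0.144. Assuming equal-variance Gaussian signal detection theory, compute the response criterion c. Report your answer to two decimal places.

z(H) = z(0.779) = 0.769
z(FA) = z(0.144) = -1.063
c = −½·[z(H) + z(FA)] = −0.5 × (0.769 + (-1.063)) = 0.147

c = 0.15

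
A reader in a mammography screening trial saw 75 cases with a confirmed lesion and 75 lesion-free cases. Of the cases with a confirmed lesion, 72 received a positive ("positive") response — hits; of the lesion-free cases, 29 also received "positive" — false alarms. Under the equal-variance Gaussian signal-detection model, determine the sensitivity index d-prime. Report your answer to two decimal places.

H = 72/75 = 0.9600
FA = 29/75 = 0.3867
z(H) = z(0.9600) = 1.751
z(FA) = z(0.3867) = -0.288
d' = z(H) − z(FA) = 1.751 − (-0.288) = 2.039

d-prime = 2.04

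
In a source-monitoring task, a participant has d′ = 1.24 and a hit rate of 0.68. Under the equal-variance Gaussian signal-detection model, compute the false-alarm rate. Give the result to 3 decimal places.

z(hit rate) = z(0.68) = 0.4677
z(FA) = z(H) − d' = 0.4677 − 1.24 = -0.7723
false-alarm rate = Φ(-0.7723) = 0.2200

false-alarm rate = 0.220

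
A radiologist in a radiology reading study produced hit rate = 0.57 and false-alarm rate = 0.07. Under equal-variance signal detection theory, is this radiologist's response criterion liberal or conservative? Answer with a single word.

conservative

z(H) = 0.176, z(FA) = -1.476
c = −½·(z(H) + z(FA)) = 0.650
c > 0 → conservative criterion (biased toward responding “no”).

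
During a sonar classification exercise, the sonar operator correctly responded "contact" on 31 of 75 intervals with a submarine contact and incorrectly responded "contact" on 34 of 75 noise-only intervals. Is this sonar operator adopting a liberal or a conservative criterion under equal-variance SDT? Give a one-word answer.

z(H) = -0.219, z(FA) = -0.117
c = −½·(z(H) + z(FA)) = 0.168
c > 0 → conservative criterion (biased toward responding “no”).

conservative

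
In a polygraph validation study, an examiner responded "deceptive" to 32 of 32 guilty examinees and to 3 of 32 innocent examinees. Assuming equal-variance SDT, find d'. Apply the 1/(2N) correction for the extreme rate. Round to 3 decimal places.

The hit rate is 32/32 = 1, so apply the 1/(2N) correction: H → 1 − 1/(2·32) = 0.98438.
z(H) = z(0.98438) = 2.1540
z(FA) = z(0.09375) = -1.3180
d' = 2.1540 − (-1.3180) = 3.4720

d' = 3.472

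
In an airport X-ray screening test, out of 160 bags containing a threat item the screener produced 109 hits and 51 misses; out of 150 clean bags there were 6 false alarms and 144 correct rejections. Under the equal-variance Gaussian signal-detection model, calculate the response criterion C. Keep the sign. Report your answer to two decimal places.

H = 109/160 = 0.6813
FA = 6/150 = 0.0400
Φ⁻¹(H) = 0.4713
Φ⁻¹(FA) = -1.7507
c = −½·[z(H) + z(FA)] = −0.5 × (0.4713 + (-1.7507)) = 0.6397
c > 0: the screener has a conservative response bias.

C = 0.64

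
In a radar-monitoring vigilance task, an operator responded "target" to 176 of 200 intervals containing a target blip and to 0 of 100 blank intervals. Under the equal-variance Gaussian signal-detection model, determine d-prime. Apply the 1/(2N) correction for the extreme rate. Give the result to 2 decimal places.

d-prime = 3.75

The false-alarm rate is 0/100 = 0, so apply the 1/(2N) correction: FA → 1/(2·100) = 0.00500.
z(H) = z(0.88000) = 1.175
z(FA) = z(0.00500) = -2.576
d' = 1.175 − (-2.576) = 3.751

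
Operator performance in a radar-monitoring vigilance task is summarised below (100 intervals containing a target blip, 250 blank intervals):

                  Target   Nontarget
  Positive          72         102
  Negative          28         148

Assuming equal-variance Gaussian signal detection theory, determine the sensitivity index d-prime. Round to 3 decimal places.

d-prime = 0.816

H = 72/100 = 0.7200
FA = 102/250 = 0.4080
z(H) = z(0.7200) = 0.5828
z(FA) = z(0.4080) = -0.2327
d' = z(H) − z(FA) = 0.5828 − (-0.2327) = 0.8155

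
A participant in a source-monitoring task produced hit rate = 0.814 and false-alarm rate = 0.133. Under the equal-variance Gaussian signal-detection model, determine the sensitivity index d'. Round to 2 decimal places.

z(H) = z(0.814) = 0.8927
z(FA) = z(0.133) = -1.1123
d' = z(H) − z(FA) = 0.8927 − (-1.1123) = 2.0050

d' = 2.01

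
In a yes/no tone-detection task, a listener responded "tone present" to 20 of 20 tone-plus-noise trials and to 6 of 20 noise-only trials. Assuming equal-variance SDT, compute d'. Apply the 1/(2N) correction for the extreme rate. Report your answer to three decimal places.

The hit rate is 20/20 = 1, so apply the 1/(2N) correction: H → 1 − 1/(2·20) = 0.97500.
z(H) = z(0.97500) = 1.9600
z(FA) = z(0.30000) = -0.5244
d' = 1.9600 − (-0.5244) = 2.4844

d' = 2.484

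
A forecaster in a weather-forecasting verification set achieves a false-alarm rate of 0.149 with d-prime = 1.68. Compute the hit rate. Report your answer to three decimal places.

hit rate = 0.739

z(false-alarm rate) = z(0.149) = -1.0407
z(H) = z(FA) + d' = -1.0407 + 1.68 = 0.6393
hit rate = Φ(0.6393) = 0.7387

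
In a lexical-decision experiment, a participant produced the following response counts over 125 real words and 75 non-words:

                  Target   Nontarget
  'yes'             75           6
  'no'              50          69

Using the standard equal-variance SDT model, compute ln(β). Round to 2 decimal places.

H = 75/125 = 0.6000
FA = 6/75 = 0.0800
Φ⁻¹(H) = 0.253
Φ⁻¹(FA) = -1.405
ln β = −½·[z(H)² − z(FA)²] = −0.5 × (0.064 − 1.974) = 0.955

ln β = 0.96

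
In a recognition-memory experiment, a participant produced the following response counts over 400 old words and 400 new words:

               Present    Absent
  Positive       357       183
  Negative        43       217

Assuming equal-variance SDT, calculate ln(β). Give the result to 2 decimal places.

H = 357/400 = 0.8925
FA = 183/400 = 0.4575
Φ⁻¹(H) = Φ⁻¹(0.8925) = 1.240
Φ⁻¹(FA) = Φ⁻¹(0.4575) = -0.107
ln β = −½·[z(H)² − z(FA)²] = −0.5 × (1.538 − 0.011) = -0.7635

ln β = -0.76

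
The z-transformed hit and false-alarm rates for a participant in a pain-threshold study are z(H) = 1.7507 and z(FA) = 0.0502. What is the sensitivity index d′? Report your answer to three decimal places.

d' = z(H) − z(FA) = 1.7507 − 0.0502 = 1.7005

d′ = 1.701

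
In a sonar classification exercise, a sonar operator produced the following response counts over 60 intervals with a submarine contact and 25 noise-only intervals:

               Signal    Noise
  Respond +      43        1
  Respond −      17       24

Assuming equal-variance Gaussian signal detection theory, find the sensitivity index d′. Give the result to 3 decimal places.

H = 43/60 = 0.7167
FA = 1/25 = 0.0400
Φ⁻¹(H) = Φ⁻¹(0.7167) = 0.5731
Φ⁻¹(FA) = Φ⁻¹(0.0400) = -1.7507
d' = z(H) − z(FA) = 0.5731 − (-1.7507) = 2.3238

d′ = 2.324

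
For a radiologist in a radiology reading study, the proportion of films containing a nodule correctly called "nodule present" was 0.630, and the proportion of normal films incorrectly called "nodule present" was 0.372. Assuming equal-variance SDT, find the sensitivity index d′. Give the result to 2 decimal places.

z(H) = 0.3319
z(FA) = -0.3266
d' = z(H) − z(FA) = 0.3319 − (-0.3266) = 0.6585

d′ = 0.66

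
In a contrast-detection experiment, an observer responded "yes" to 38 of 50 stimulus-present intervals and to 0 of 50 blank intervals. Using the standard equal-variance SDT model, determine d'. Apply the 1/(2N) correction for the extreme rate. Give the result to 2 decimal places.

d' = 3.03

The false-alarm rate is 0/50 = 0, so apply the 1/(2N) correction: FA → 1/(2·50) = 0.01000.
z(H) = z(0.76000) = 0.706
z(FA) = z(0.01000) = -2.326
d' = 0.706 − (-2.326) = 3.032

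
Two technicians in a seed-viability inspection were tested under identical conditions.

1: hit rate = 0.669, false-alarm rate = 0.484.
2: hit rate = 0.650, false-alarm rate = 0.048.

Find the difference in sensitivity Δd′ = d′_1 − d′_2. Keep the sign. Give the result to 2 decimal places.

1: z(0.669) = 0.437, z(0.484) = -0.040, d' = 0.477
2: z(0.650) = 0.385, z(0.048) = -1.665, d' = 2.050
Δd' = d'_1 − d'_2 = 0.477 − 2.050 = -1.573
2 has the higher sensitivity.

Δd′ = -1.57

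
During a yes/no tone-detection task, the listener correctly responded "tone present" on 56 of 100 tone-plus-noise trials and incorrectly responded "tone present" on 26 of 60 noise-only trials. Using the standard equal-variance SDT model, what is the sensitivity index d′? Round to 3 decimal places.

d′ = 0.319

H = 56/100 = 0.5600
FA = 26/60 = 0.4333
z(0.5600) = 0.1510, z(0.4333) = -0.1680
d' = z(H) − z(FA) = 0.1510 − (-0.1680) = 0.3190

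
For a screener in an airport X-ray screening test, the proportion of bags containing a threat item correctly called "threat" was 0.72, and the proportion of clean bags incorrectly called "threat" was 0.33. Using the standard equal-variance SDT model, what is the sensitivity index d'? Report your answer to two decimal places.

z(H) = 0.583
z(FA) = -0.440
d' = z(H) − z(FA) = 0.583 − (-0.440) = 1.023

d' = 1.02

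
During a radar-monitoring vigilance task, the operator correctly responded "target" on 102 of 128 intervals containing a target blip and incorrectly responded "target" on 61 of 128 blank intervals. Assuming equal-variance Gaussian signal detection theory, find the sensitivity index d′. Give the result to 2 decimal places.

H = 102/128 = 0.7969
FA = 61/128 = 0.4766
z(0.7969) = 0.8306, z(0.4766) = -0.0587
d' = z(H) − z(FA) = 0.8306 − (-0.0587) = 0.8893

d′ = 0.89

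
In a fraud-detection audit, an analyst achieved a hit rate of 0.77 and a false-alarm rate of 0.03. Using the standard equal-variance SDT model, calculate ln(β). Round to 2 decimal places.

ln β = 1.50

Φ⁻¹(H) = Φ⁻¹(0.77) = 0.739
Φ⁻¹(FA) = Φ⁻¹(0.03) = -1.881
ln β = −½·[z(H)² − z(FA)²] = −0.5 × (0.546 − 3.538) = 1.496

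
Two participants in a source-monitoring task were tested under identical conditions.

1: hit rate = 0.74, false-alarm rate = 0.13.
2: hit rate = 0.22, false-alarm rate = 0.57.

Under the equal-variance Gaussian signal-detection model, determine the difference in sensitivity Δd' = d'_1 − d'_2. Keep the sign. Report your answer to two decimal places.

Δd' = 2.72

1: z(0.74) = 0.643, z(0.13) = -1.126, d' = 1.769
2: z(0.22) = -0.772, z(0.57) = 0.176, d' = -0.948
Δd' = d'_1 − d'_2 = 1.769 − (-0.948) = 2.717
1 has the higher sensitivity.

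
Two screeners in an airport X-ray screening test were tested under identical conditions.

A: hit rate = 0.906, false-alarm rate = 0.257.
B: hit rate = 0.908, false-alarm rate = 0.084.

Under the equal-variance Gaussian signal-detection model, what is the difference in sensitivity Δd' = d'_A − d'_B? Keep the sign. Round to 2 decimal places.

A: z(0.906) = 1.317, z(0.257) = -0.653, d' = 1.970
B: z(0.908) = 1.329, z(0.084) = -1.379, d' = 2.708
Δd' = d'_A − d'_B = 1.970 − 2.708 = -0.738
B has the higher sensitivity.

Δd' = -0.74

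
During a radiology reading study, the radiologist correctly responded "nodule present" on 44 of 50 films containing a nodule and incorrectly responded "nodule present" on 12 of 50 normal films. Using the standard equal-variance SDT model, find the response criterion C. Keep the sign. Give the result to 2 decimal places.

C = -0.23

H = 44/50 = 0.8800
FA = 12/50 = 0.2400
Φ⁻¹(0.8800) = 1.175, Φ⁻¹(0.2400) = -0.706
c = −½·[z(H) + z(FA)] = −0.5 × (1.175 + (-0.706)) = -0.2345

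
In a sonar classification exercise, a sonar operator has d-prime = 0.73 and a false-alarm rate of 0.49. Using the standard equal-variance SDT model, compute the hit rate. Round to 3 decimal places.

z(false-alarm rate) = z(0.49) = -0.0251
z(H) = z(FA) + d' = -0.0251 + 0.73 = 0.7049
hit rate = Φ(0.7049) = 0.7596

hit rate = 0.760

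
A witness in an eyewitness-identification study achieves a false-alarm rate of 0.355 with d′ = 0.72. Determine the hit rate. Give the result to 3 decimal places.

z(false-alarm rate) = z(0.355) = -0.3719
z(H) = z(FA) + d' = -0.3719 + 0.72 = 0.3481
hit rate = Φ(0.3481) = 0.6361

hit rate = 0.636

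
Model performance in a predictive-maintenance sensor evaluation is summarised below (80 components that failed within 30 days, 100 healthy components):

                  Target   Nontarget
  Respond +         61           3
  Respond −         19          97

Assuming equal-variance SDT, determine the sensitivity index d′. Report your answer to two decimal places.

d′ = 2.60

H = 61/80 = 0.7625
FA = 3/100 = 0.0300
z(H) = z(0.7625) = 0.7144
z(FA) = z(0.0300) = -1.8808
d' = z(H) − z(FA) = 0.7144 − (-1.8808) = 2.5952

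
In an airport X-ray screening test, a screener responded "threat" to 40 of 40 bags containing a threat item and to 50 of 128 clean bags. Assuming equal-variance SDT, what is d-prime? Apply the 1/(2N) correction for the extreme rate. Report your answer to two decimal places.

d-prime = 2.52

The hit rate is 40/40 = 1, so apply the 1/(2N) correction: H → 1 − 1/(2·40) = 0.98750.
z(H) = z(0.98750) = 2.241
z(FA) = z(0.39062) = -0.278
d' = 2.241 − (-0.278) = 2.519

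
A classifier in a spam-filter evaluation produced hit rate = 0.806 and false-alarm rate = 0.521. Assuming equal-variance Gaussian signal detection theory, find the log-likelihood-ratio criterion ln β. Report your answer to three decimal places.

z(H) = z(0.806) = 0.8633
z(FA) = z(0.521) = 0.0527
ln β = −½·[z(H)² − z(FA)²] = −0.5 × (0.7453 − 0.0028) = -0.37125

ln β = -0.371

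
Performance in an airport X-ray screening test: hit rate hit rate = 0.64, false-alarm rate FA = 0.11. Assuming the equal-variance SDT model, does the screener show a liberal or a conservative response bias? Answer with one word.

z(H) = 0.358, z(FA) = -1.227
c = −½·(z(H) + z(FA)) = 0.4345
c > 0 → conservative criterion (biased toward responding “no”).

conservative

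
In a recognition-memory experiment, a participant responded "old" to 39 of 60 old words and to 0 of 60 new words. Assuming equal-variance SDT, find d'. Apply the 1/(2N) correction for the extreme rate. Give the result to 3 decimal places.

The false-alarm rate is 0/60 = 0, so apply the 1/(2N) correction: FA → 1/(2·60) = 0.00833.
z(H) = z(0.65000) = 0.3853
z(FA) = z(0.00833) = -2.3941
d' = 0.3853 − (-2.3941) = 2.7794

d' = 2.779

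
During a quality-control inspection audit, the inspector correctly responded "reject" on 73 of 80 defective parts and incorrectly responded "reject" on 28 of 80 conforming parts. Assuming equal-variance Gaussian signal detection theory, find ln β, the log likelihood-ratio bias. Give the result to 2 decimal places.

ln β = -0.85

H = 73/80 = 0.9125
FA = 28/80 = 0.3500
Φ⁻¹(0.9125) = 1.356, Φ⁻¹(0.3500) = -0.385
ln β = −½·[z(H)² − z(FA)²] = −0.5 × (1.839 − 0.148) = -0.8455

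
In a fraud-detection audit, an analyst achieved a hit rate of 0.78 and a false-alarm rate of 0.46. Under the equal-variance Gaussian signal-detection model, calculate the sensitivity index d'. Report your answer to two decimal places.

z(0.78) = 0.772, z(0.46) = -0.100
d' = z(H) − z(FA) = 0.772 − (-0.100) = 0.872

d' = 0.87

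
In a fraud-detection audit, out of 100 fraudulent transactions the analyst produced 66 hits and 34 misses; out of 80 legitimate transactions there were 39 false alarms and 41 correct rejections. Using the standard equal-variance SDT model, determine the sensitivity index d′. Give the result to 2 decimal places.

d′ = 0.44

H = 66/100 = 0.6600
FA = 39/80 = 0.4875
z(H) = 0.4125
z(FA) = -0.0313
d' = z(H) − z(FA) = 0.4125 − (-0.0313) = 0.4438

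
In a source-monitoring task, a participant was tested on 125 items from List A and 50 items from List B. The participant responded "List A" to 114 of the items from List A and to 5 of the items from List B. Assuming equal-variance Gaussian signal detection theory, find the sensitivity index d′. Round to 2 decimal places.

H = 114/125 = 0.9120
FA = 5/50 = 0.1000
z(H) = 1.3532
z(FA) = -1.2816
d' = z(H) − z(FA) = 1.3532 − (-1.2816) = 2.6348

d′ = 2.63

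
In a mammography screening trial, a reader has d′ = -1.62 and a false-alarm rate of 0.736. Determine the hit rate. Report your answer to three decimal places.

z(false-alarm rate) = z(0.736) = 0.6311
z(H) = z(FA) + d' = 0.6311 + (-1.62) = -0.9889
hit rate = Φ(-0.9889) = 0.1614

hit rate = 0.161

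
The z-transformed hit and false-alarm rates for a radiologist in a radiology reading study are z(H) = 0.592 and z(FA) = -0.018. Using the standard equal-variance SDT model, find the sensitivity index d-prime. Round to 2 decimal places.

d' = z(H) − z(FA) = 0.592 − (-0.018) = 0.610

d-prime = 0.61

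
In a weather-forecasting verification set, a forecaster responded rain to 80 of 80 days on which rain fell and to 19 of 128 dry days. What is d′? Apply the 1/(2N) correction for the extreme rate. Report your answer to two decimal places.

d′ = 3.54

The hit rate is 80/80 = 1, so apply the 1/(2N) correction: H → 1 − 1/(2·80) = 0.99375.
z(H) = z(0.99375) = 2.498
z(FA) = z(0.14844) = -1.043
d' = 2.498 − (-1.043) = 3.541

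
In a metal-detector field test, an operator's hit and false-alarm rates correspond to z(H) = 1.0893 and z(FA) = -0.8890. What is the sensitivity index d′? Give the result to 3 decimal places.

d′ = 1.978

d' = z(H) − z(FA) = 1.0893 − (-0.8890) = 1.9783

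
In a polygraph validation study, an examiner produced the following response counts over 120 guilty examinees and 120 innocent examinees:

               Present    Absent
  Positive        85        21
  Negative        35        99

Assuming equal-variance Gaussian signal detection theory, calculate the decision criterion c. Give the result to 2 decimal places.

H = 85/120 = 0.7083
FA = 21/120 = 0.1750
z(H) = 0.548
z(FA) = -0.935
c = −½·[z(H) + z(FA)] = −0.5 × (0.548 + (-0.935)) = 0.1935

c = 0.19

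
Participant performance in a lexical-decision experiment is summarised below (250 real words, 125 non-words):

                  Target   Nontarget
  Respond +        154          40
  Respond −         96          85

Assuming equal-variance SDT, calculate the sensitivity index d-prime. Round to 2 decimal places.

d-prime = 0.76

H = 154/250 = 0.6160
FA = 40/125 = 0.3200
z(0.6160) = 0.2950, z(0.3200) = -0.4677
d' = z(H) − z(FA) = 0.2950 − (-0.4677) = 0.7627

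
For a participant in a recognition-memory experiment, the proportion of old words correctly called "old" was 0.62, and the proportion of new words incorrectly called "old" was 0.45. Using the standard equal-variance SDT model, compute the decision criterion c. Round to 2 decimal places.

z(H) = 0.3055
z(FA) = -0.1257
c = −½·[z(H) + z(FA)] = −0.5 × (0.3055 + (-0.1257)) = -0.0899

c = -0.09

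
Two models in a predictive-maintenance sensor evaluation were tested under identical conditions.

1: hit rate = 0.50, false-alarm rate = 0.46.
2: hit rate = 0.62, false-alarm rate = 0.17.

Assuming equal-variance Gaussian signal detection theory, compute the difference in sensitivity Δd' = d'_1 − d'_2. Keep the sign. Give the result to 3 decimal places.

1: z(0.50) = 0.0000, z(0.46) = -0.1004, d' = 0.1004
2: z(0.62) = 0.3055, z(0.17) = -0.9542, d' = 1.2597
Δd' = d'_1 − d'_2 = 0.1004 − 1.2597 = -1.1593
2 has the higher sensitivity.

Δd' = -1.159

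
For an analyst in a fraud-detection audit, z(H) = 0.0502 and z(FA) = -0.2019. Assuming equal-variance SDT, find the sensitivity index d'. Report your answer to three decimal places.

d' = 0.252

d' = z(H) − z(FA) = 0.0502 − (-0.2019) = 0.2521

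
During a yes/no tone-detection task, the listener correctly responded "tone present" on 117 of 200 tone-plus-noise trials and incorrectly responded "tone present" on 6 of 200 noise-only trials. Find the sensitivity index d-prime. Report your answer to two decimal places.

d-prime = 2.10

H = 117/200 = 0.5850
FA = 6/200 = 0.0300
z(H) = z(0.5850) = 0.215
z(FA) = z(0.0300) = -1.881
d' = z(H) − z(FA) = 0.215 − (-1.881) = 2.096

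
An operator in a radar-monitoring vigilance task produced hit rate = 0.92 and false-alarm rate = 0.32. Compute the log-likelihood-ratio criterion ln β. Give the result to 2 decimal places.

z(0.92) = 1.405, z(0.32) = -0.468
ln β = −½·[z(H)² − z(FA)²] = −0.5 × (1.974 − 0.219) = -0.8775

ln β = -0.88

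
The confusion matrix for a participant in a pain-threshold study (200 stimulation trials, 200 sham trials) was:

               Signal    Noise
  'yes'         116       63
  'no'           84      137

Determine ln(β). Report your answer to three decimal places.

ln β = 0.096

H = 116/200 = 0.5800
FA = 63/200 = 0.3150
z(H) = z(0.5800) = 0.2019
z(FA) = z(0.3150) = -0.4817
ln β = −½·[z(H)² − z(FA)²] = −0.5 × (0.0408 − 0.2320) = 0.0956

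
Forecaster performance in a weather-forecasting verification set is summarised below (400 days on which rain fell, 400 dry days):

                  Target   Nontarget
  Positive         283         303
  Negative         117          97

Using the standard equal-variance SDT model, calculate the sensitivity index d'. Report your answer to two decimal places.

H = 283/400 = 0.7075
FA = 303/400 = 0.7575
z(0.7075) = 0.5461, z(0.7575) = 0.6983
d' = z(H) − z(FA) = 0.5461 − 0.6983 = -0.1522

d' = -0.15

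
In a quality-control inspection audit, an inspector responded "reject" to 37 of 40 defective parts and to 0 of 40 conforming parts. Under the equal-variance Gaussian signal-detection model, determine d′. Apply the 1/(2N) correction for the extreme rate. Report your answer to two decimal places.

The false-alarm rate is 0/40 = 0, so apply the 1/(2N) correction: FA → 1/(2·40) = 0.01250.
z(H) = z(0.92500) = 1.440
z(FA) = z(0.01250) = -2.241
d' = 1.440 − (-2.241) = 3.681

d′ = 3.68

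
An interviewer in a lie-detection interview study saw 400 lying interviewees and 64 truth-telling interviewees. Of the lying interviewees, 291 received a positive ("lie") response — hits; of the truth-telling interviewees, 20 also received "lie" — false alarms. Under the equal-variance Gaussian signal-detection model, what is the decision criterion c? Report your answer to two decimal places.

c = -0.06

H = 291/400 = 0.7275
FA = 20/64 = 0.3125
Φ⁻¹(0.7275) = 0.6053, Φ⁻¹(0.3125) = -0.4888
c = −½·[z(H) + z(FA)] = −0.5 × (0.6053 + (-0.4888)) = -0.05825
c < 0: the interviewer has a liberal response bias.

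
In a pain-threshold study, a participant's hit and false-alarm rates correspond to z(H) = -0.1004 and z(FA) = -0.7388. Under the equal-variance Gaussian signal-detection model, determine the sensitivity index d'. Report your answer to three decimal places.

d' = 0.638

d' = z(H) − z(FA) = -0.1004 − (-0.7388) = 0.6384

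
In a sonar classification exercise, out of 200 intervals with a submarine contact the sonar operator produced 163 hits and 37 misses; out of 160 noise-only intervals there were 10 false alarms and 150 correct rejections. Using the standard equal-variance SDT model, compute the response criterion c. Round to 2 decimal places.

c = 0.32

H = 163/200 = 0.8150
FA = 10/160 = 0.0625
z(H) = 0.8965
z(FA) = -1.5341
c = −½·[z(H) + z(FA)] = −0.5 × (0.8965 + (-1.5341)) = 0.3188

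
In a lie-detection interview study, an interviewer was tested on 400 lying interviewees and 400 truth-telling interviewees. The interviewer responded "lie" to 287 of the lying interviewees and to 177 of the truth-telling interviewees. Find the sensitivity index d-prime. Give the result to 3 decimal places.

H = 287/400 = 0.7175
FA = 177/400 = 0.4425
z(0.7175) = 0.5754, z(0.4425) = -0.1446
d' = z(H) − z(FA) = 0.5754 − (-0.1446) = 0.7200

d-prime = 0.720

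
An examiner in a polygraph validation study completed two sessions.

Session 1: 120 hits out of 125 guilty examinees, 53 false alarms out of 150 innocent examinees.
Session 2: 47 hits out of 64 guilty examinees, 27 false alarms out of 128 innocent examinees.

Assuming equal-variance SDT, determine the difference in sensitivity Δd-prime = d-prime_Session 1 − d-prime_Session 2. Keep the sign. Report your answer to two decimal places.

Δd-prime = 0.70

Session 1: z(0.9600) = 1.751, z(0.3533) = -0.376, d' = 2.127
Session 2: z(0.7344) = 0.626, z(0.2109) = -0.803, d' = 1.429
Δd' = d'_Session 1 − d'_Session 2 = 2.127 − 1.429 = 0.698
Session 1 has the higher sensitivity.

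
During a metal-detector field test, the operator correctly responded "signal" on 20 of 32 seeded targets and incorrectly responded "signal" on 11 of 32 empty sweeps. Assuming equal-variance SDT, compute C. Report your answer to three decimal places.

H = 20/32 = 0.6250
FA = 11/32 = 0.3438
z(H) = z(0.6250) = 0.3186
z(FA) = z(0.3438) = -0.4021
c = −½·[z(H) + z(FA)] = −0.5 × (0.3186 + (-0.4021)) = 0.04175
c > 0: the operator has a conservative response bias.

C = 0.042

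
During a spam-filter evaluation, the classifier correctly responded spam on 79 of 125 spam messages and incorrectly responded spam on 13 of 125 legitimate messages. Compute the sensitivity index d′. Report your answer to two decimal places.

H = 79/125 = 0.6320
FA = 13/125 = 0.1040
Φ⁻¹(0.6320) = 0.337, Φ⁻¹(0.1040) = -1.259
d' = z(H) − z(FA) = 0.337 − (-1.259) = 1.596

d′ = 1.60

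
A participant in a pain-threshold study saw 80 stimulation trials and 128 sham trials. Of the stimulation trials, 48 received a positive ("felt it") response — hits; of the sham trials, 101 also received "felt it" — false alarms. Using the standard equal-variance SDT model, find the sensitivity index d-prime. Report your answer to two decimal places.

H = 48/80 = 0.6000
FA = 101/128 = 0.7891
Φ⁻¹(H) = 0.2533
Φ⁻¹(FA) = 0.8033
d' = z(H) − z(FA) = 0.2533 − 0.8033 = -0.5500

d-prime = -0.55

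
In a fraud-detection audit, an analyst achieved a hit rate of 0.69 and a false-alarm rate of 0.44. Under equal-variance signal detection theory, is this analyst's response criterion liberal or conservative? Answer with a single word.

z(H) = 0.496, z(FA) = -0.151
c = −½·(z(H) + z(FA)) = -0.1725
c < 0 → liberal criterion (biased toward responding “yes”).

liberal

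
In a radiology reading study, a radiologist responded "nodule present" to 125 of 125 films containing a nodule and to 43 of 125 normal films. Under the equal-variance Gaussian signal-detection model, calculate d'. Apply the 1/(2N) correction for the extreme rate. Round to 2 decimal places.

The hit rate is 125/125 = 1, so apply the 1/(2N) correction: H → 1 − 1/(2·125) = 0.99600.
z(H) = z(0.99600) = 2.652
z(FA) = z(0.34400) = -0.402
d' = 2.652 − (-0.402) = 3.054

d' = 3.05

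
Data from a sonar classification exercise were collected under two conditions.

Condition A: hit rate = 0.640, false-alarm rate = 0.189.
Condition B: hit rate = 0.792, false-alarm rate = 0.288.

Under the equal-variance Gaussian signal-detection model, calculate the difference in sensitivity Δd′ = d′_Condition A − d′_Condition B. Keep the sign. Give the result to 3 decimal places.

Condition A: z(0.640) = 0.3585, z(0.189) = -0.8816, d' = 1.2401
Condition B: z(0.792) = 0.8134, z(0.288) = -0.5592, d' = 1.3726
Δd' = d'_Condition A − d'_Condition B = 1.2401 − 1.3726 = -0.1325
Condition B has the higher sensitivity.

Δd′ = -0.133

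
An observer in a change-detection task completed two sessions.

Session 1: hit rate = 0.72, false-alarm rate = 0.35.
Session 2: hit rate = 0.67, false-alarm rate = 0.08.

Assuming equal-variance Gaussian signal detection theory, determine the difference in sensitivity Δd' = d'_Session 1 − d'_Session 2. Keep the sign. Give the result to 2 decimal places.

Session 1: z(0.72) = 0.583, z(0.35) = -0.385, d' = 0.968
Session 2: z(0.67) = 0.440, z(0.08) = -1.405, d' = 1.845
Δd' = d'_Session 1 − d'_Session 2 = 0.968 − 1.845 = -0.877
Session 2 has the higher sensitivity.

Δd' = -0.88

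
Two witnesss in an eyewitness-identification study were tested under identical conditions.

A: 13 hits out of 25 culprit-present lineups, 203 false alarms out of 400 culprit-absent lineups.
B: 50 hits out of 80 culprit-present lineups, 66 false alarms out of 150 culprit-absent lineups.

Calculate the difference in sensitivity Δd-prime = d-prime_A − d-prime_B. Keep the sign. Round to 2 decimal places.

A: z(0.5200) = 0.050, z(0.5075) = 0.019, d' = 0.031
B: z(0.6250) = 0.319, z(0.4400) = -0.151, d' = 0.470
Δd' = d'_A − d'_B = 0.031 − 0.470 = -0.439
B has the higher sensitivity.

Δd-prime = -0.44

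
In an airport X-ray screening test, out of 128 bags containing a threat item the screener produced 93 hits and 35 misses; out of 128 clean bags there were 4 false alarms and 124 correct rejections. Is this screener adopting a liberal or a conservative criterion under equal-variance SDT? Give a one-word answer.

conservative

z(H) = 0.602, z(FA) = -1.863
c = −½·(z(H) + z(FA)) = 0.6305
c > 0 → conservative criterion (biased toward responding “no”).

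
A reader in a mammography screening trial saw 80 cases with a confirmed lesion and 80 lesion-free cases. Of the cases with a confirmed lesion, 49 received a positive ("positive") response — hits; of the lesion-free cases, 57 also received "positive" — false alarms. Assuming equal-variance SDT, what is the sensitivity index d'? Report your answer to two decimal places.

H = 49/80 = 0.6125
FA = 57/80 = 0.7125
z(0.6125) = 0.2858, z(0.7125) = 0.5607
d' = z(H) − z(FA) = 0.2858 − 0.5607 = -0.2749

d' = -0.27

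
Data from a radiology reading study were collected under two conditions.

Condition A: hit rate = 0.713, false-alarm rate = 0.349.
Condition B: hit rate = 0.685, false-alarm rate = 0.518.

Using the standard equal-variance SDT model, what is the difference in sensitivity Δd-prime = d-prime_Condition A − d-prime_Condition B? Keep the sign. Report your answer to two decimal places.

Condition A: z(0.713) = 0.562, z(0.349) = -0.388, d' = 0.950
Condition B: z(0.685) = 0.482, z(0.518) = 0.045, d' = 0.437
Δd' = d'_Condition A − d'_Condition B = 0.950 − 0.437 = 0.513
Condition A has the higher sensitivity.

Δd-prime = 0.51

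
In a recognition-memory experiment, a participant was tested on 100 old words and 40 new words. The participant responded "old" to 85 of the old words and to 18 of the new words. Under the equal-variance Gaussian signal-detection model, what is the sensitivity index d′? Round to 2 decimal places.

H = 85/100 = 0.8500
FA = 18/40 = 0.4500
Φ⁻¹(0.8500) = 1.0364, Φ⁻¹(0.4500) = -0.1257
d' = z(H) − z(FA) = 1.0364 − (-0.1257) = 1.1621

d′ = 1.16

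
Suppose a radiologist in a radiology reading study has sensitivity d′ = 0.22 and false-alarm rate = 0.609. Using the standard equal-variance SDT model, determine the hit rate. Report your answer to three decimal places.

hit rate = 0.690

z(false-alarm rate) = z(0.609) = 0.2767
z(H) = z(FA) + d' = 0.2767 + 0.22 = 0.4967
hit rate = Φ(0.4967) = 0.6903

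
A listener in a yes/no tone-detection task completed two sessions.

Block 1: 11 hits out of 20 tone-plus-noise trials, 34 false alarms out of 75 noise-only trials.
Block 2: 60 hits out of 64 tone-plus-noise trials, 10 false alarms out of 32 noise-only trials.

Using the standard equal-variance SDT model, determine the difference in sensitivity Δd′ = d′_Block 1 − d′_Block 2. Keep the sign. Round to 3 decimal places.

Δd′ = -1.780

Block 1: z(0.5500) = 0.1257, z(0.4533) = -0.1173, d' = 0.2430
Block 2: z(0.9375) = 1.5341, z(0.3125) = -0.4888, d' = 2.0229
Δd' = d'_Block 1 − d'_Block 2 = 0.2430 − 2.0229 = -1.7799
Block 2 has the higher sensitivity.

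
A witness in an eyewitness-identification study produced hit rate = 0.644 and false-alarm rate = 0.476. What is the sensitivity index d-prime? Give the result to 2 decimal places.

d-prime = 0.43

Φ⁻¹(H) = Φ⁻¹(0.644) = 0.369
Φ⁻¹(FA) = Φ⁻¹(0.476) = -0.060
d' = z(H) − z(FA) = 0.369 − (-0.060) = 0.429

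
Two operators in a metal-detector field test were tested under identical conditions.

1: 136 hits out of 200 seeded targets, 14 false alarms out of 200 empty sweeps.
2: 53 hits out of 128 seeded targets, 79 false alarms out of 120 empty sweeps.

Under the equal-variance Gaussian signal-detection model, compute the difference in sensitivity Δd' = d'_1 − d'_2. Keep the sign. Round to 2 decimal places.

1: z(0.6800) = 0.468, z(0.0700) = -1.476, d' = 1.944
2: z(0.4141) = -0.217, z(0.6583) = 0.408, d' = -0.625
Δd' = d'_1 − d'_2 = 1.944 − (-0.625) = 2.569
1 has the higher sensitivity.

Δd' = 2.57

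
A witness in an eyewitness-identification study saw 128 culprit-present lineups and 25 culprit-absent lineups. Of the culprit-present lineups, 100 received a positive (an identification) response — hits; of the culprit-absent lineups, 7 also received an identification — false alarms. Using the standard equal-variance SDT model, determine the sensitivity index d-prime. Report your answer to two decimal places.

H = 100/128 = 0.7812
FA = 7/25 = 0.2800
Φ⁻¹(H) = Φ⁻¹(0.7812) = 0.7763
Φ⁻¹(FA) = Φ⁻¹(0.2800) = -0.5828
d' = z(H) − z(FA) = 0.7763 − (-0.5828) = 1.3591

d-prime = 1.36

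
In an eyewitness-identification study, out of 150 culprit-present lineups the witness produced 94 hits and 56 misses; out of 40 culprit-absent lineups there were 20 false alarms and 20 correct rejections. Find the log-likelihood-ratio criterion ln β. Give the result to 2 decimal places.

ln β = -0.05

H = 94/150 = 0.6267
FA = 20/40 = 0.5000
z(0.6267) = 0.323, z(0.5000) = 0.000
ln β = −½·[z(H)² − z(FA)²] = −0.5 × (0.104 − 0.000) = -0.052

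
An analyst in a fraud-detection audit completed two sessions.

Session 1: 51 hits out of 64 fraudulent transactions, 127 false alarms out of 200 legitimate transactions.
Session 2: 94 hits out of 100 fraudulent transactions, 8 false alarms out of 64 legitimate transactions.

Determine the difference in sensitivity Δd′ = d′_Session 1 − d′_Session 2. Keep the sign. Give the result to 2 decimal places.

Session 1: z(0.7969) = 0.831, z(0.6350) = 0.345, d' = 0.486
Session 2: z(0.9400) = 1.555, z(0.1250) = -1.150, d' = 2.705
Δd' = d'_Session 1 − d'_Session 2 = 0.486 − 2.705 = -2.219
Session 2 has the higher sensitivity.

Δd′ = -2.22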